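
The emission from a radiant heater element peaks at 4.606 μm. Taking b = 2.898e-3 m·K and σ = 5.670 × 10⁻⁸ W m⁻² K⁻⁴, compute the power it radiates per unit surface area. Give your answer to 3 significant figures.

Wien's law: T = b/λ_max = 2.898×10⁻³/4.606×10⁻⁶ = 629.179 K.
Then I = σT⁴ = 5.670×10⁻⁸×(629.179)⁴ = 8.89×10³ W/m².

I ≈ 8.89×10³ W/m²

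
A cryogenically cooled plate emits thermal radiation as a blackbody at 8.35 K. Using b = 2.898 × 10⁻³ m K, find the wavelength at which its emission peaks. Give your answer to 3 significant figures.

Wien's displacement law: λ_max = b/T = (2.898×10⁻³ m·K)/(8.35 K) = 3.471×10⁻⁴ m.
That is 3.47×10⁻⁴ m, in the infrared range.

λ_max ≈ 3.47×10⁻⁴ m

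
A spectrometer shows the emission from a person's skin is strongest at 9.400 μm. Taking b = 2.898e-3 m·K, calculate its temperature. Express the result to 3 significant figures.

T ≈ 308 K

Wien's law gives T = b/λ_max = (2.898×10⁻³ m·K)/(9.400×10⁻⁶ m) = 308 K.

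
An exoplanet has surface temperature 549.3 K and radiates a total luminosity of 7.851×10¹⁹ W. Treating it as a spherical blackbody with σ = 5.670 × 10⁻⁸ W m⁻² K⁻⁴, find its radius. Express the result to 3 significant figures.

L = 4πR²σT⁴ ⇒ R = √(L/(4πσT⁴)).
σT⁴ = 5162.04 W/m², so R = √(7.851×10¹⁹/(4π×5162.04)) = 3.48×10⁷ m.

R ≈ 3.48×10⁷ m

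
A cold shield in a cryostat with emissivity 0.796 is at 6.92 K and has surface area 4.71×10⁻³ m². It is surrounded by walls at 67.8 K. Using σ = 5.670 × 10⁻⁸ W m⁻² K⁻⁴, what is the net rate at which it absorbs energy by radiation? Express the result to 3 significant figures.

Area A = 4.71×10⁻³ m².
Net radiated power P_net = εσA(T⁴ − T₀⁴) = 0.796×5.670×10⁻⁸×4.71×10⁻³×(6.92⁴ − 67.8⁴).
T⁴ − T₀⁴ = 2293.11 − 2.11309×10⁷ = -2.11286×10⁷ K⁴, so P_net = -4.49×10⁻³ W — negative, meaning a net gain of 4.49×10⁻³ W.

Net gain ≈ 4.49×10⁻³ W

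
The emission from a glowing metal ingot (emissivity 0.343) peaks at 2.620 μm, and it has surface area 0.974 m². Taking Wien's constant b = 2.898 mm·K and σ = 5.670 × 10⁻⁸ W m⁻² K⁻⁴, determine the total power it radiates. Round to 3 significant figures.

P ≈ 2.84×10⁴ W

Wien's law: T = b/λ_max = 2.898×10⁻³/2.620×10⁻⁶ = 1106.11 K.
Area A = 0.974 m².
Then P = εσAT⁴ = 0.343×5.670×10⁻⁸×0.974×(1106.11)⁴ = 2.84×10⁴ W.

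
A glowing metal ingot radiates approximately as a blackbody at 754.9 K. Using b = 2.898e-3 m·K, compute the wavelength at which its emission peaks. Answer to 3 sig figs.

λ_max ≈ 3.84 μm

Wien's displacement law: λ_max = b/T = (2.898×10⁻³ m·K)/(754.9 K) = 3.839×10⁻⁶ m.
That is 3.84 μm, in the infrared range.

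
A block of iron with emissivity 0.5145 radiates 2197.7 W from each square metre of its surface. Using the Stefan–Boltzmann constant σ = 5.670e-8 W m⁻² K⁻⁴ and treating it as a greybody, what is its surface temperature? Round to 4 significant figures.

T ≈ 523.9 K

I = εσT⁴, so T = (I/εσ)^(1/4) = (2197.7/(0.5145×5.670×10⁻⁸))^(1/4) = 523.9 K.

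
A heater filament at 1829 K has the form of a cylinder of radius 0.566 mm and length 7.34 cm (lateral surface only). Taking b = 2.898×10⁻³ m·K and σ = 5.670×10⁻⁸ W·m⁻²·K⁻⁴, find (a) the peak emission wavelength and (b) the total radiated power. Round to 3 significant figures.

λ_max ≈ 1.58 μm; P ≈ 166 W

(a) λ_max = b/T = 2.898×10⁻³/1829 = 1.584×10⁻⁶ m = 1.58 μm.
Lateral area A = 2πrL = 2π×5.66×10⁻⁴×0.0734 = 2.61031×10⁻⁴ m².
(b) P = σAT⁴ = 5.670×10⁻⁸×2.61031×10⁻⁴×(1829)⁴ = 166 W.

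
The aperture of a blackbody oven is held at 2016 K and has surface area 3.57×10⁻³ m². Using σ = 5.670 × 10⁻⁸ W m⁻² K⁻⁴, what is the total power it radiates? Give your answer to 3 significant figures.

P ≈ 3.34×10³ W

Area A = 3.57×10⁻³ m².
P = σAT⁴ = 5.670×10⁻⁸ × 3.57×10⁻³ × (2016)⁴ = 3.34×10³ W.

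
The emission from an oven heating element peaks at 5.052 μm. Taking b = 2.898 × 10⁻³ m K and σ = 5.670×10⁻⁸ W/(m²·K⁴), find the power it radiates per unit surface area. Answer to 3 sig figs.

Wien's law: T = b/λ_max = 2.898×10⁻³/5.052×10⁻⁶ = 573.634 K.
Then I = σT⁴ = 5.670×10⁻⁸×(573.634)⁴ = 6.14×10³ W/m².

I ≈ 6.14×10³ W/m²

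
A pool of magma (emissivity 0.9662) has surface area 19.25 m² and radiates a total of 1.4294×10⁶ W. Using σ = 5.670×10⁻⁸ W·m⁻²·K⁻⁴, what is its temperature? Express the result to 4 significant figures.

Area A = 19.25 m².
P = εσAT⁴ ⇒ T = (P/(εσA))^(1/4) = (1.4294×10⁶/(0.9662×5.670×10⁻⁸×19.25))^(1/4) = 1079 K.

T ≈ 1079 K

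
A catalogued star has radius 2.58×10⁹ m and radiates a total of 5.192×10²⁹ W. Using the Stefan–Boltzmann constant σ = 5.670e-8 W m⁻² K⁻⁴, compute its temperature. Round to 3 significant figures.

Surface area A = 4πR² = 4π(2.58×10⁹ m)² = 8.36468×10¹⁹ m².
P = σAT⁴ ⇒ T = (P/(σA))^(1/4) = (5.192×10²⁹/(5.670×10⁻⁸×8.36468×10¹⁹))^(1/4) = 1.82×10⁴ K.

T ≈ 1.82×10⁴ K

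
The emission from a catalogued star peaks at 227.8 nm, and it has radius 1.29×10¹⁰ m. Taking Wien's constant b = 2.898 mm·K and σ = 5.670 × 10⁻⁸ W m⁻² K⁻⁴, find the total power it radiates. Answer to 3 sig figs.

P ≈ 3.11×10³⁰ W

Wien's law: T = b/λ_max = 2.898×10⁻³/2.278×10⁻⁷ = 12721.7 K.
Surface area A = 4πR² = 4π(1.29×10¹⁰ m)² = 2.09117×10²¹ m².
Then P = σAT⁴ = 5.670×10⁻⁸×2.09117×10²¹×(12721.7)⁴ = 3.11×10³⁰ W.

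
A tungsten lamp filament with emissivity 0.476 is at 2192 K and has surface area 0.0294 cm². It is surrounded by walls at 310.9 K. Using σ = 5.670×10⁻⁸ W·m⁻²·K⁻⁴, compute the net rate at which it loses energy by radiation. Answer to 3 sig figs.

Area A = 0.0294 cm² = 2.94×10⁻⁶ m².
Net radiated power P_net = εσA(T⁴ − T₀⁴) = 0.476×5.670×10⁻⁸×2.94×10⁻⁶×(2192⁴ − 310.9⁴).
T⁴ − T₀⁴ = 2.30867×10¹³ − 9.34293×10⁹ = 2.30774×10¹³ K⁴, so P_net = 1.83 W.

Net loss ≈ 1.83 W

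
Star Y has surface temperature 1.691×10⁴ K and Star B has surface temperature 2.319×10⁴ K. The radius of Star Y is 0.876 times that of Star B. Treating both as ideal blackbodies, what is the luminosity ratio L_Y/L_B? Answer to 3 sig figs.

L_Y/L_B ≈ 0.217

L ∝ R²T⁴, so L_Y/L_B = (R_Y/R_B)²(T_Y/T_B)⁴ = (0.876)² × (1.691×10⁴/2.319×10⁴)⁴ = 0.767376 × 0.282730 = 0.217.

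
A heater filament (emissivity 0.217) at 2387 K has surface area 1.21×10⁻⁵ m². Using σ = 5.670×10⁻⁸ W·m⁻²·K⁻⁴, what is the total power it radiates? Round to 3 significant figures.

P ≈ 4.83 W

Area A = 1.21×10⁻⁵ m².
P = εσAT⁴ = 0.217 × 5.670×10⁻⁸ × 1.21×10⁻⁵ × (2387)⁴ = 4.83 W.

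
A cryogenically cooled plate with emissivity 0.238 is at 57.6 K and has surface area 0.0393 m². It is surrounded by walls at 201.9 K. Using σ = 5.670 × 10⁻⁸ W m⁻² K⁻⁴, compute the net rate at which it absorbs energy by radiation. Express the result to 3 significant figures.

Area A = 0.0393 m².
Net radiated power P_net = εσA(T⁴ − T₀⁴) = 0.238×5.670×10⁻⁸×0.0393×(57.6⁴ − 201.9⁴).
T⁴ − T₀⁴ = 1.10075×10⁷ − 1.66167×10⁹ = -1.65066×10⁹ K⁴, so P_net = -0.875 W — negative, meaning a net gain of 0.875 W.

Net gain ≈ 0.875 W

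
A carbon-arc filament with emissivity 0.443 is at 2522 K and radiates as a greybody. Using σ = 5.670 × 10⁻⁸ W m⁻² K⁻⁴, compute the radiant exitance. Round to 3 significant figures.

Stefan–Boltzmann: I = εσT⁴ = 0.443 × 5.670×10⁻⁸ × (2522)⁴ = 1.02×10⁶ W/m².

I ≈ 1.02×10⁶ W/m²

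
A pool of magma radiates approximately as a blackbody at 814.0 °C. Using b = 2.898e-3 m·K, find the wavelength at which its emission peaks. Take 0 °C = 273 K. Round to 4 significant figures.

λ_max ≈ 2666 nm

T = 814.0 °C + 273 = 1087.0 K.
Wien's displacement law: λ_max = b/T = (2.898×10⁻³ m·K)/(1087.0 K) = 2.6661×10⁻⁶ m.
That is 2666 nm, in the infrared range.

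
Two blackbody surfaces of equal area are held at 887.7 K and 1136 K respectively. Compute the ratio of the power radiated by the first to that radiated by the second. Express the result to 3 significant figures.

With equal areas, P₁/P₂ = (T₁/T₂)⁴ = (887.7/1136)⁴ = 0.373.

P₁/P₂ ≈ 0.373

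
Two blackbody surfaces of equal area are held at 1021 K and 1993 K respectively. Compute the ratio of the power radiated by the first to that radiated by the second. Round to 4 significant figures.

With equal areas, P₁/P₂ = (T₁/T₂)⁴ = (1021/1993)⁴ = 0.06888.

P₁/P₂ ≈ 0.06888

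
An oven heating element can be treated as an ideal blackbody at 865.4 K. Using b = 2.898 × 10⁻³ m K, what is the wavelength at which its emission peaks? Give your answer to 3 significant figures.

λ_max ≈ 3.35 μm

Wien's displacement law: λ_max = b/T = (2.898×10⁻³ m·K)/(865.4 K) = 3.349×10⁻⁶ m.
That is 3.35 μm, in the infrared range.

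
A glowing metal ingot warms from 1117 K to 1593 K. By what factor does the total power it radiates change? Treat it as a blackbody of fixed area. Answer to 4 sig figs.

P ∝ T⁴, so P₂/P₁ = (T₂/T₁)⁴ = (1593/1117)⁴ = (1.42614)⁴ = 4.137.

P₂/P₁ ≈ 4.137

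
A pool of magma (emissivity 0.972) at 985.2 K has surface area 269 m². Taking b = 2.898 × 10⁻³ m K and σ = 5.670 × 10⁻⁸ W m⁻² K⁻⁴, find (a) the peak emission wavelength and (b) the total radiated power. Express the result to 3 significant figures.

(a) λ_max = b/T = 2.898×10⁻³/985.2 = 2.942×10⁻⁶ m = 2.94×10³ nm.
Area A = 269 m².
(b) P = εσAT⁴ = 0.972×5.670×10⁻⁸×269×(985.2)⁴ = 1.40×10⁷ W.

λ_max ≈ 2.94×10³ nm; P ≈ 1.40×10⁷ W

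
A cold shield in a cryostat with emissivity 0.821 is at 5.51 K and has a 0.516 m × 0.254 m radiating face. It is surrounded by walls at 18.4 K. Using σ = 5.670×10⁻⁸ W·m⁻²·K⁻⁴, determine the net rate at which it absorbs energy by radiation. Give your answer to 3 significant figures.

Area A = 0.516 × 0.254 = 0.131064 m².
Net radiated power P_net = εσA(T⁴ − T₀⁴) = 0.821×5.670×10⁻⁸×0.131064×(5.51⁴ − 18.4⁴).
T⁴ − T₀⁴ = 921.736 − 1.14623×10⁵ = -1.13701×10⁵ K⁴, so P_net = -6.94×10⁻⁴ W — negative, meaning a net gain of 6.94×10⁻⁴ W.

Net gain ≈ 6.94×10⁻⁴ W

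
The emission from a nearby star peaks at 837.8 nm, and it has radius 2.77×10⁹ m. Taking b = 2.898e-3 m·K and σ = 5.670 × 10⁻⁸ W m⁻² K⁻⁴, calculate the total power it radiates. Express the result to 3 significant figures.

P ≈ 7.83×10²⁶ W

Wien's law: T = b/λ_max = 2.898×10⁻³/8.378×10⁻⁷ = 3459.06 K.
Surface area A = 4πR² = 4π(2.77×10⁹ m)² = 9.64205×10¹⁹ m².
Then P = σAT⁴ = 5.670×10⁻⁸×9.64205×10¹⁹×(3459.06)⁴ = 7.83×10²⁶ W.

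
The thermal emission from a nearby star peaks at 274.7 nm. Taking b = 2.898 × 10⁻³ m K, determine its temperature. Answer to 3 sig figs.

Wien's law gives T = b/λ_max = (2.898×10⁻³ m·K)/(2.747×10⁻⁷ m) = 1.05×10⁴ K.

T ≈ 1.05×10⁴ K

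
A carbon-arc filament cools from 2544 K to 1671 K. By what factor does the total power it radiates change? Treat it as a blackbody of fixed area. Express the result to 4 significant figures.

P₂/P₁ ≈ 0.1861

P ∝ T⁴, so P₂/P₁ = (T₂/T₁)⁴ = (1671/2544)⁴ = (0.656840)⁴ = 0.1861.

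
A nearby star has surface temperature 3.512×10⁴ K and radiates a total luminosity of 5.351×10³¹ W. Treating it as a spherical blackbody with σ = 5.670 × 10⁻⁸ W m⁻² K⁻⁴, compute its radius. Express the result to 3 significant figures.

R ≈ 7.03×10⁹ m

L = 4πR²σT⁴ ⇒ R = √(L/(4πσT⁴)).
σT⁴ = 8.62583×10¹⁰ W/m², so R = √(5.351×10³¹/(4π×8.62583×10¹⁰)) = 7.03×10⁹ m.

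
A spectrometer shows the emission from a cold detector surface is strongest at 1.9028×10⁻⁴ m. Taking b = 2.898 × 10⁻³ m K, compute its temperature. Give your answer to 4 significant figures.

T ≈ 15.23 K

Wien's law gives T = b/λ_max = (2.898×10⁻³ m·K)/(1.9028×10⁻⁴ m) = 15.23 K.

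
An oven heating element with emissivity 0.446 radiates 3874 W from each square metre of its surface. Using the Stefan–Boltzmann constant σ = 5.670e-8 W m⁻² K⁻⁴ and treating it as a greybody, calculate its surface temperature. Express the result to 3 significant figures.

T ≈ 626 K

I = εσT⁴, so T = (I/εσ)^(1/4) = (3874/(0.446×5.670×10⁻⁸))^(1/4) = 626 K.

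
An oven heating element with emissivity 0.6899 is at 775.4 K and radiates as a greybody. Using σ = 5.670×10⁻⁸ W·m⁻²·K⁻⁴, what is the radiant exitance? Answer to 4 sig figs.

Stefan–Boltzmann: I = εσT⁴ = 0.6899 × 5.670×10⁻⁸ × (775.4)⁴ = 1.414×10⁴ W/m².

I ≈ 1.414×10⁴ W/m²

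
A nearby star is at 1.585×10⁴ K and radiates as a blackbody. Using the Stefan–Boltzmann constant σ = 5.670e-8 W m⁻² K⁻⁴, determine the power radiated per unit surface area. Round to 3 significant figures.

Stefan–Boltzmann: I = σT⁴ = 5.670×10⁻⁸ × (1.585×10⁴)⁴ = 3.58×10⁹ W/m².

I ≈ 3.58×10⁹ W/m²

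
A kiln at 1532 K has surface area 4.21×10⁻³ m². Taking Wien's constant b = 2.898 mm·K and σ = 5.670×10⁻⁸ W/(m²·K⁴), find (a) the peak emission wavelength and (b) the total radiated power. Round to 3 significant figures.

(a) λ_max = b/T = 2.898×10⁻³/1532 = 1.892×10⁻⁶ m = 1.89×10³ nm.
Area A = 4.21×10⁻³ m².
(b) P = σAT⁴ = 5.670×10⁻⁸×4.21×10⁻³×(1532)⁴ = 1.31×10³ W.

λ_max ≈ 1.89×10³ nm; P ≈ 1.31×10³ W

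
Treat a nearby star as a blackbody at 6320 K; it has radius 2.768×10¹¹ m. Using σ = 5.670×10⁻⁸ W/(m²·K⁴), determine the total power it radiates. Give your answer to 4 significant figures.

Surface area A = 4πR² = 4π(2.768×10¹¹ m)² = 9.62813×10²³ m².
P = σAT⁴ = 5.670×10⁻⁸ × 9.62813×10²³ × (6320)⁴ = 8.710×10³¹ W.

P ≈ 8.710×10³¹ W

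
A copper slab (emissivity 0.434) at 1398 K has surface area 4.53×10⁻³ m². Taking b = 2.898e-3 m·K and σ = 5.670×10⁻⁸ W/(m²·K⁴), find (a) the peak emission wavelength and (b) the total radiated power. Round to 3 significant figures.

λ_max ≈ 2.07 μm; P ≈ 426 W

(a) λ_max = b/T = 2.898×10⁻³/1398 = 2.073×10⁻⁶ m = 2.07 μm.
Area A = 4.53×10⁻³ m².
(b) P = εσAT⁴ = 0.434×5.670×10⁻⁸×4.53×10⁻³×(1398)⁴ = 426 W.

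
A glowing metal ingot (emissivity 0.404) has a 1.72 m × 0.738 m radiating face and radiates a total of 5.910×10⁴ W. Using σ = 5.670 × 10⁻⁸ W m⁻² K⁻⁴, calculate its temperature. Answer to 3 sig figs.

T ≈ 1.19×10³ K

Area A = 1.72 × 0.738 = 1.26936 m².
P = εσAT⁴ ⇒ T = (P/(εσA))^(1/4) = (5.910×10⁴/(0.404×5.670×10⁻⁸×1.26936))^(1/4) = 1.19×10³ K.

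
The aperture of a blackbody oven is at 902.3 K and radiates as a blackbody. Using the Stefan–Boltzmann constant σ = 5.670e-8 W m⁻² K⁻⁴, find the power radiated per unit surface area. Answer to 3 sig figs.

Stefan–Boltzmann: I = σT⁴ = 5.670×10⁻⁸ × (902.3)⁴ = 3.76×10⁴ W/m².

I ≈ 3.76×10⁴ W/m²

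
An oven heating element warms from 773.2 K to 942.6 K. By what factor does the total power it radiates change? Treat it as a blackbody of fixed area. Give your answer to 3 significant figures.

P ∝ T⁴, so P₂/P₁ = (T₂/T₁)⁴ = (942.6/773.2)⁴ = (1.21909)⁴ = 2.21.

P₂/P₁ ≈ 2.21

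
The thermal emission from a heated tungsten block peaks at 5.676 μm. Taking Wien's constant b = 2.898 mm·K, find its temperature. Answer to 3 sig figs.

Wien's law gives T = b/λ_max = (2.898×10⁻³ m·K)/(5.676×10⁻⁶ m) = 511 K.

T ≈ 511 K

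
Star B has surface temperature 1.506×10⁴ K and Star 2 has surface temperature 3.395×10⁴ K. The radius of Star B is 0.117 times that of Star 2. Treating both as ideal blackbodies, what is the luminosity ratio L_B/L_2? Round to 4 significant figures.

L_B/L_2 ≈ 5.300×10⁻⁴

L ∝ R²T⁴, so L_B/L_2 = (R_B/R_2)²(T_B/T_2)⁴ = (0.117)² × (1.506×10⁴/3.395×10⁴)⁴ = 0.013689 × 0.0387205 = 5.300×10⁻⁴.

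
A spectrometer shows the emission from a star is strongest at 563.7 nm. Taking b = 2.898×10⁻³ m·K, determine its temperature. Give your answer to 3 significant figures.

T ≈ 5.14×10³ K

Wien's law gives T = b/λ_max = (2.898×10⁻³ m·K)/(5.637×10⁻⁷ m) = 5.14×10³ K.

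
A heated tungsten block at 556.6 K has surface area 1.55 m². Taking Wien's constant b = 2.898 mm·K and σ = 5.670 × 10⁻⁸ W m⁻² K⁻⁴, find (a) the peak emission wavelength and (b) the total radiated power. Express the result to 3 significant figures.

λ_max ≈ 5.21 μm; P ≈ 8.44×10³ W

(a) λ_max = b/T = 2.898×10⁻³/556.6 = 5.207×10⁻⁶ m = 5.21 μm.
Area A = 1.55 m².
(b) P = σAT⁴ = 5.670×10⁻⁸×1.55×(556.6)⁴ = 8.44×10³ W.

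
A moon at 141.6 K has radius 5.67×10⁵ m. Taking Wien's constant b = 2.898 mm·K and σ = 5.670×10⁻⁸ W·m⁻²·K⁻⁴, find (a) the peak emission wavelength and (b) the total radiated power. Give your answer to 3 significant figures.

λ_max ≈ 20.5 μm; P ≈ 9.21×10¹³ W

(a) λ_max = b/T = 2.898×10⁻³/141.6 = 2.047×10⁻⁵ m = 20.5 μm.
Surface area A = 4πR² = 4π(5.67×10⁵ m)² = 4.03995×10¹² m².
(b) P = σAT⁴ = 5.670×10⁻⁸×4.03995×10¹²×(141.6)⁴ = 9.21×10¹³ W.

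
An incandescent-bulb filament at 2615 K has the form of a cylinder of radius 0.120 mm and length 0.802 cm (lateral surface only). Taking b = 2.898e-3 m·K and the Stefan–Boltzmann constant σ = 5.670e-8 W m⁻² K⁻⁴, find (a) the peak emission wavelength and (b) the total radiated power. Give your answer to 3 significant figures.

(a) λ_max = b/T = 2.898×10⁻³/2615 = 1.108×10⁻⁶ m = 1.11 μm.
Lateral area A = 2πrL = 2π×1.20×10⁻⁴×8.02×10⁻³ = 6.04694×10⁻⁶ m².
(b) P = σAT⁴ = 5.670×10⁻⁸×6.04694×10⁻⁶×(2615)⁴ = 16.0 W.

λ_max ≈ 1.11 μm; P ≈ 16.0 W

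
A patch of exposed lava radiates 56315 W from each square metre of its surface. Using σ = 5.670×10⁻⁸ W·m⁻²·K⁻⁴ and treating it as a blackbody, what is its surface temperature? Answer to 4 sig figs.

T ≈ 998.3 K

I = σT⁴, so T = (I/σ)^(1/4) = (56315/(5.670×10⁻⁸))^(1/4) = 998.3 K.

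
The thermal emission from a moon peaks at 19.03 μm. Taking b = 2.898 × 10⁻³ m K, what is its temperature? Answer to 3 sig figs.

Wien's law gives T = b/λ_max = (2.898×10⁻³ m·K)/(1.903×10⁻⁵ m) = 152 K.

T ≈ 152 K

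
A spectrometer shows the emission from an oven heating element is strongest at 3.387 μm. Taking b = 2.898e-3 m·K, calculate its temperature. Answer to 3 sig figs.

Wien's law gives T = b/λ_max = (2.898×10⁻³ m·K)/(3.387×10⁻⁶ m) = 856 K.

T ≈ 856 K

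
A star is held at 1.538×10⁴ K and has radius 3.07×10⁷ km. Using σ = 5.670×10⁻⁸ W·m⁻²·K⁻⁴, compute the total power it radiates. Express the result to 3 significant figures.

P ≈ 3.76×10³¹ W

Surface area A = 4πR² = 4π(3.07×10¹⁰ m)² = 1.18437×10²² m².
P = σAT⁴ = 5.670×10⁻⁸ × 1.18437×10²² × (1.538×10⁴)⁴ = 3.76×10³¹ W.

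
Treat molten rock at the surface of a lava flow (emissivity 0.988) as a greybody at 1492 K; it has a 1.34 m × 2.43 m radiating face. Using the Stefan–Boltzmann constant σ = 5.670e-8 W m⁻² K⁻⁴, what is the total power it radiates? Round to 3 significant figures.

P ≈ 9.04×10⁵ W

Area A = 1.34 × 2.43 = 3.2562 m².
P = εσAT⁴ = 0.988 × 5.670×10⁻⁸ × 3.2562 × (1492)⁴ = 9.04×10⁵ W.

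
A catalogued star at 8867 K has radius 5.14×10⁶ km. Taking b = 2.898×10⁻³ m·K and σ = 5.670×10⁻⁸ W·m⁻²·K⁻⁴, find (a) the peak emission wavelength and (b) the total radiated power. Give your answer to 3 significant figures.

λ_max ≈ 0.327 μm; P ≈ 1.16×10²⁹ W

(a) λ_max = b/T = 2.898×10⁻³/8867 = 3.268×10⁻⁷ m = 0.327 μm.
Surface area A = 4πR² = 4π(5.14×10⁹ m)² = 3.31998×10²⁰ m².
(b) P = σAT⁴ = 5.670×10⁻⁸×3.31998×10²⁰×(8867)⁴ = 1.16×10²⁹ W.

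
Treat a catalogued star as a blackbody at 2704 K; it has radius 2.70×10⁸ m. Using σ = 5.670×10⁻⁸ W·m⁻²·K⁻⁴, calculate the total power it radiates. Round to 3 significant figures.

Surface area A = 4πR² = 4π(2.70×10⁸ m)² = 9.16088×10¹⁷ m².
P = σAT⁴ = 5.670×10⁻⁸ × 9.16088×10¹⁷ × (2704)⁴ = 2.78×10²⁴ W.

P ≈ 2.78×10²⁴ W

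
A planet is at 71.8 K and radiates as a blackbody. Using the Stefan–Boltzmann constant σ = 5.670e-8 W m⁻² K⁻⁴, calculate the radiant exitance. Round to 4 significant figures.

I ≈ 1.507 W/m²

Stefan–Boltzmann: I = σT⁴ = 5.670×10⁻⁸ × (71.8)⁴ = 1.507 W/m².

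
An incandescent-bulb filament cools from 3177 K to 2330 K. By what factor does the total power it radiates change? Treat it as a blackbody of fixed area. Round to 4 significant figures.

P₂/P₁ ≈ 0.2893

P ∝ T⁴, so P₂/P₁ = (T₂/T₁)⁴ = (2330/3177)⁴ = (0.733396)⁴ = 0.2893.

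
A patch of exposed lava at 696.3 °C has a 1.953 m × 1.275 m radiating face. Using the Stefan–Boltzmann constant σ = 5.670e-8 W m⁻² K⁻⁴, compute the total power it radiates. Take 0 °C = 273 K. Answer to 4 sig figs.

T = 696.3 °C + 273 = 969.3 K.
Area A = 1.953 × 1.275 = 2.49008 m².
P = σAT⁴ = 5.670×10⁻⁸ × 2.49008 × (969.3)⁴ = 1.246×10⁵ W.

P ≈ 1.246×10⁵ W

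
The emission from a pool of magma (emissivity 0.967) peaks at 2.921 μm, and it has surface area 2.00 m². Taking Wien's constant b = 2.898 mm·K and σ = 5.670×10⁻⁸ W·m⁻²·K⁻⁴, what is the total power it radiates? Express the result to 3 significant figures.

P ≈ 1.06×10⁵ W

Wien's law: T = b/λ_max = 2.898×10⁻³/2.921×10⁻⁶ = 992.126 K.
Area A = 2.00 m².
Then P = εσAT⁴ = 0.967×5.670×10⁻⁸×2.00×(992.126)⁴ = 1.06×10⁵ W.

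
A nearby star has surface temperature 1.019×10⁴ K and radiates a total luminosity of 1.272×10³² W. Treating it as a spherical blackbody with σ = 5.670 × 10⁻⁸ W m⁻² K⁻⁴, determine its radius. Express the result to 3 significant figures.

R ≈ 1.29×10¹¹ m

L = 4πR²σT⁴ ⇒ R = √(L/(4πσT⁴)).
σT⁴ = 6.11336×10⁸ W/m², so R = √(1.272×10³²/(4π×6.11336×10⁸)) = 1.29×10¹¹ m.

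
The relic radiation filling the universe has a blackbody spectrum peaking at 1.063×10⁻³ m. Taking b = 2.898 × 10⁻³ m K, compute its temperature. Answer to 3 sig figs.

Wien's law gives T = b/λ_max = (2.898×10⁻³ m·K)/(1.063×10⁻³ m) = 2.73 K.

T ≈ 2.73 K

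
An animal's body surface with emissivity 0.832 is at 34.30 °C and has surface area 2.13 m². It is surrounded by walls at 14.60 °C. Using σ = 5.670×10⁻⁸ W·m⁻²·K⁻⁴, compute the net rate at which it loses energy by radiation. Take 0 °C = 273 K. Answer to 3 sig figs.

T = 34.30 °C + 273 = 307.30 K.
Surroundings: T = 14.60 °C + 273 = 287.60 K.
Area A = 2.13 m².
Net radiated power P_net = εσA(T⁴ − T₀⁴) = 0.832×5.670×10⁻⁸×2.13×(307.30⁴ − 287.60⁴).
T⁴ − T₀⁴ = 8.91765×10⁹ − 6.84157×10⁹ = 2.07608×10⁹ K⁴, so P_net = 209 W.

Net loss ≈ 209 W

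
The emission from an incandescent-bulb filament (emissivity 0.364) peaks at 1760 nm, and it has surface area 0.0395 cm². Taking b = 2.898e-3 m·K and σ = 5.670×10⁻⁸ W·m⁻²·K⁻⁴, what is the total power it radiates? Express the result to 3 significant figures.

P ≈ 0.599 W

Wien's law: T = b/λ_max = 2.898×10⁻³/1.760×10⁻⁶ = 1646.59 K.
Area A = 0.0395 cm² = 3.95×10⁻⁶ m².
Then P = εσAT⁴ = 0.364×5.670×10⁻⁸×3.95×10⁻⁶×(1646.59)⁴ = 0.599 W.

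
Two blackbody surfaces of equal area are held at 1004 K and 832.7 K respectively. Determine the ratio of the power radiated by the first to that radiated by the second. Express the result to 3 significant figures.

P₁/P₂ ≈ 2.11

With equal areas, P₁/P₂ = (T₁/T₂)⁴ = (1004/832.7)⁴ = 2.11.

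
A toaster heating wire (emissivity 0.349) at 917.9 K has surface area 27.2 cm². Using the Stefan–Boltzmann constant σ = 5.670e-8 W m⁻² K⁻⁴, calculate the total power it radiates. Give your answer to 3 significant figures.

Area A = 27.2 cm² = 2.72×10⁻³ m².
P = εσAT⁴ = 0.349 × 5.670×10⁻⁸ × 2.72×10⁻³ × (917.9)⁴ = 38.2 W.

P ≈ 38.2 W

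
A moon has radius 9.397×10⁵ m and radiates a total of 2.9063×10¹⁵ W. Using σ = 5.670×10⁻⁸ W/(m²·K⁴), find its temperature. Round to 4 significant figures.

Surface area A = 4πR² = 4π(9.397×10⁵ m)² = 1.10966×10¹³ m².
P = σAT⁴ ⇒ T = (P/(σA))^(1/4) = (2.9063×10¹⁵/(5.670×10⁻⁸×1.10966×10¹³))^(1/4) = 260.7 K.

T ≈ 260.7 K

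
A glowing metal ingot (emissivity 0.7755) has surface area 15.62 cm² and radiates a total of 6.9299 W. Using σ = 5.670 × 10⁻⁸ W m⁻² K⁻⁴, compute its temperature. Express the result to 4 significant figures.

Area A = 15.62 cm² = 1.562×10⁻³ m².
P = εσAT⁴ ⇒ T = (P/(εσA))^(1/4) = (6.9299/(0.7755×5.670×10⁻⁸×1.562×10⁻³))^(1/4) = 563.6 K.

T ≈ 563.6 K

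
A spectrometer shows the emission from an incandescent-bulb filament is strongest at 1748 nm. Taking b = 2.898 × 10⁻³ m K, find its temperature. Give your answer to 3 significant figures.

T ≈ 1.66×10³ K

Wien's law gives T = b/λ_max = (2.898×10⁻³ m·K)/(1.748×10⁻⁶ m) = 1.66×10³ K.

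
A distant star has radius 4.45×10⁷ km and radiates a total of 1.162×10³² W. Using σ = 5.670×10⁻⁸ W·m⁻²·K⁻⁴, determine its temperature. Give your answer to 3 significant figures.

T ≈ 1.69×10⁴ K

Surface area A = 4πR² = 4π(4.45×10¹⁰ m)² = 2.48846×10²² m².
P = σAT⁴ ⇒ T = (P/(σA))^(1/4) = (1.162×10³²/(5.670×10⁻⁸×2.48846×10²²))^(1/4) = 1.69×10⁴ K.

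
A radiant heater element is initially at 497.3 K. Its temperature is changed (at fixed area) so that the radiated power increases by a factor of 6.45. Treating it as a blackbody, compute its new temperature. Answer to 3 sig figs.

T₂ ≈ 793 K

P ∝ T⁴, so T₂/T₁ = (P₂/P₁)^(1/4) = (6.45)^(1/4) = 1.59364.
T₂ = 497.3 × 1.59364 = 793 K.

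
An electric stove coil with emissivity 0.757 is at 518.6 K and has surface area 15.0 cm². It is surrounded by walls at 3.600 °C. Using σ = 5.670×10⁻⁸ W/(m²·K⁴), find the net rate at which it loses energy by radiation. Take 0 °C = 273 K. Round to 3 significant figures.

Net loss ≈ 4.28 W

Surroundings: T = 3.600 °C + 273 = 276.600 K.
Area A = 15.0 cm² = 1.50×10⁻³ m².
Net radiated power P_net = εσA(T⁴ − T₀⁴) = 0.757×5.670×10⁻⁸×1.50×10⁻³×(518.6⁴ − 276.600⁴).
T⁴ − T₀⁴ = 7.23319×10¹⁰ − 5.85341×10⁹ = 6.64785×10¹⁰ K⁴, so P_net = 4.28 W.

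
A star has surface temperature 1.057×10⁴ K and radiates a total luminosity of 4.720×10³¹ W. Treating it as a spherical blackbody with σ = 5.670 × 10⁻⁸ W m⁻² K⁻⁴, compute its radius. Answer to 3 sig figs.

R ≈ 7.28×10¹⁰ m

L = 4πR²σT⁴ ⇒ R = √(L/(4πσT⁴)).
σT⁴ = 7.07755×10⁸ W/m², so R = √(4.720×10³¹/(4π×7.07755×10⁸)) = 7.28×10¹⁰ m.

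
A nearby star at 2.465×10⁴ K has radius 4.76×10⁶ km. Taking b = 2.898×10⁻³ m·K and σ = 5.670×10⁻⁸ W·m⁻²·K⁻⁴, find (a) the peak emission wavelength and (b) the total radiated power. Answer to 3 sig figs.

(a) λ_max = b/T = 2.898×10⁻³/2.465×10⁴ = 1.176×10⁻⁷ m = 118 nm.
Surface area A = 4πR² = 4π(4.76×10⁹ m)² = 2.84724×10²⁰ m².
(b) P = σAT⁴ = 5.670×10⁻⁸×2.84724×10²⁰×(2.465×10⁴)⁴ = 5.96×10³⁰ W.

λ_max ≈ 118 nm; P ≈ 5.96×10³⁰ W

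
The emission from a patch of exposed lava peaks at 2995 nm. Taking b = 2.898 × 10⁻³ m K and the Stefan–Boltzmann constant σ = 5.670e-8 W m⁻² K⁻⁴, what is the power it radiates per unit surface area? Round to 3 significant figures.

I ≈ 4.97×10⁴ W/m²

Wien's law: T = b/λ_max = 2.898×10⁻³/2.995×10⁻⁶ = 967.613 K.
Then I = σT⁴ = 5.670×10⁻⁸×(967.613)⁴ = 4.97×10⁴ W/m².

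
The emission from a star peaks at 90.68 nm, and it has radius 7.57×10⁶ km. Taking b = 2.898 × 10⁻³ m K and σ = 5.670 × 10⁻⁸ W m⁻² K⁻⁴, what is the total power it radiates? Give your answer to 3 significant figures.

Wien's law: T = b/λ_max = 2.898×10⁻³/9.068×10⁻⁸ = 31958.5 K.
Surface area A = 4πR² = 4π(7.57×10⁹ m)² = 7.20115×10²⁰ m².
Then P = σAT⁴ = 5.670×10⁻⁸×7.20115×10²⁰×(31958.5)⁴ = 4.26×10³¹ W.

P ≈ 4.26×10³¹ W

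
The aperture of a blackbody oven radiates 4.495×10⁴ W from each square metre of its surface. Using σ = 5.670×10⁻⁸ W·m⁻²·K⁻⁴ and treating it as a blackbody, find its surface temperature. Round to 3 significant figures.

T ≈ 944 K

I = σT⁴, so T = (I/σ)^(1/4) = (4.495×10⁴/(5.670×10⁻⁸))^(1/4) = 944 K.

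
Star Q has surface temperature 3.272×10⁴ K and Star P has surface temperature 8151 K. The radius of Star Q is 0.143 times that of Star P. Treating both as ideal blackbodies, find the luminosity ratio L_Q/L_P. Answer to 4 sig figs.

L_Q/L_P ≈ 5.310

L ∝ R²T⁴, so L_Q/L_P = (R_Q/R_P)²(T_Q/T_P)⁴ = (0.143)² × (3.272×10⁴/8151)⁴ = 0.020449 × 259.663 = 5.310.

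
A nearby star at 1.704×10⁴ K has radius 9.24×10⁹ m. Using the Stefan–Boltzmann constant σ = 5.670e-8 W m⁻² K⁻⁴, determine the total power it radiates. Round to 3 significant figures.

Surface area A = 4πR² = 4π(9.24×10⁹ m)² = 1.07289×10²¹ m².
P = σAT⁴ = 5.670×10⁻⁸ × 1.07289×10²¹ × (1.704×10⁴)⁴ = 5.13×10³⁰ W.

P ≈ 5.13×10³⁰ W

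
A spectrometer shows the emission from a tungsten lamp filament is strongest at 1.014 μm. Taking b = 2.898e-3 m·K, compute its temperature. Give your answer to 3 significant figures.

T ≈ 2.86×10³ K

Wien's law gives T = b/λ_max = (2.898×10⁻³ m·K)/(1.014×10⁻⁶ m) = 2.86×10³ K.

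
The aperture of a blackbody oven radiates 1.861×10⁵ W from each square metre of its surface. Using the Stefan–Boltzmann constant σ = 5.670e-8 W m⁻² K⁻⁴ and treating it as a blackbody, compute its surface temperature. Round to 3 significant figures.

T ≈ 1.35×10³ K

I = σT⁴, so T = (I/σ)^(1/4) = (1.861×10⁵/(5.670×10⁻⁸))^(1/4) = 1.35×10³ K.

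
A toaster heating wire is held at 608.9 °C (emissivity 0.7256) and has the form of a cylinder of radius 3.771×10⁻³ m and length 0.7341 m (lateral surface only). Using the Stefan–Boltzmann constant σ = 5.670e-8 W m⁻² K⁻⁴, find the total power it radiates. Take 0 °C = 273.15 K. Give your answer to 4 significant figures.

T = 608.9 °C + 273.15 = 882.05 K.
Lateral area A = 2πrL = 2π×3.771×10⁻³×0.7341 = 0.0173937 m².
P = εσAT⁴ = 0.7256 × 5.670×10⁻⁸ × 0.0173937 × (882.05)⁴ = 433.2 W.

P ≈ 433.2 W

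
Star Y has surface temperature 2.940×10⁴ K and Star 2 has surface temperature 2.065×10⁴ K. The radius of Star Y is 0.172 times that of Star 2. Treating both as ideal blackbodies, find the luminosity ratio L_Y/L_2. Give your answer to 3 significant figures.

L ∝ R²T⁴, so L_Y/L_2 = (R_Y/R_2)²(T_Y/T_2)⁴ = (0.172)² × (2.940×10⁴/2.065×10⁴)⁴ = 0.029584 × 4.10874 = 0.122.

L_Y/L_2 ≈ 0.122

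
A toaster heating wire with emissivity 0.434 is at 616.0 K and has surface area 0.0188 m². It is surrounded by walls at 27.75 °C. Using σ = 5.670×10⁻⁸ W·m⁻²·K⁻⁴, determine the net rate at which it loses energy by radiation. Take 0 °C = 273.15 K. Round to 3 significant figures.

Net loss ≈ 62.8 W

Surroundings: T = 27.75 °C + 273.15 = 300.90 K.
Area A = 0.0188 m².
Net radiated power P_net = εσA(T⁴ − T₀⁴) = 0.434×5.670×10⁻⁸×0.0188×(616.0⁴ − 300.90⁴).
T⁴ − T₀⁴ = 1.43987×10¹¹ − 8.19764×10⁹ = 1.35789×10¹¹ K⁴, so P_net = 62.8 W.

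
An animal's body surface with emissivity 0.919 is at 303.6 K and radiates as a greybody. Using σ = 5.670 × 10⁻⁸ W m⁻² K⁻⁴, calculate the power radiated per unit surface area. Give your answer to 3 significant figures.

Stefan–Boltzmann: I = εσT⁴ = 0.919 × 5.670×10⁻⁸ × (303.6)⁴ = 443 W/m².

I ≈ 443 W/m²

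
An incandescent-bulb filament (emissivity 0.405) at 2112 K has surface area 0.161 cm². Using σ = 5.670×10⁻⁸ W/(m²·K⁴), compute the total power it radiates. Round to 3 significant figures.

Area A = 0.161 cm² = 1.61×10⁻⁵ m².
P = εσAT⁴ = 0.405 × 5.670×10⁻⁸ × 1.61×10⁻⁵ × (2112)⁴ = 7.36 W.

P ≈ 7.36 W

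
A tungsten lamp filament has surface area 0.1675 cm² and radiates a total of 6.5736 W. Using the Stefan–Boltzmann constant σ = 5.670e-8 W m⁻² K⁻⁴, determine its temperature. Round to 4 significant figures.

Area A = 0.1675 cm² = 1.675×10⁻⁵ m².
P = σAT⁴ ⇒ T = (P/(σA))^(1/4) = (6.5736/(5.670×10⁻⁸×1.675×10⁻⁵))^(1/4) = 1622 K.

T ≈ 1622 K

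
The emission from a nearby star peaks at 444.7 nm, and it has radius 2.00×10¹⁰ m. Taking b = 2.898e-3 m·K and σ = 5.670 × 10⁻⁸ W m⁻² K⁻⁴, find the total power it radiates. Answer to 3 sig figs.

Wien's law: T = b/λ_max = 2.898×10⁻³/4.447×10⁻⁷ = 6516.75 K.
Surface area A = 4πR² = 4π(2.00×10¹⁰ m)² = 5.02655×10²¹ m².
Then P = σAT⁴ = 5.670×10⁻⁸×5.02655×10²¹×(6516.75)⁴ = 5.14×10²⁹ W.

P ≈ 5.14×10²⁹ W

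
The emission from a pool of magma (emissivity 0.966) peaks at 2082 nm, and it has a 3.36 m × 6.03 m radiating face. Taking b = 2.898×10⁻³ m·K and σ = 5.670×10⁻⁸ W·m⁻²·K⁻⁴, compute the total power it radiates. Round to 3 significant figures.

Wien's law: T = b/λ_max = 2.898×10⁻³/2.082×10⁻⁶ = 1391.93 K.
Area A = 3.36 × 6.03 = 20.2608 m².
Then P = εσAT⁴ = 0.966×5.670×10⁻⁸×20.2608×(1391.93)⁴ = 4.17×10⁶ W.

P ≈ 4.17×10⁶ W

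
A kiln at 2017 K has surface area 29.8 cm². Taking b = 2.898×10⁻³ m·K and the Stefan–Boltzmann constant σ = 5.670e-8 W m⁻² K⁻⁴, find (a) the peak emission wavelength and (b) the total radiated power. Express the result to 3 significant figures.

λ_max ≈ 1.44×10³ nm; P ≈ 2.80×10³ W

(a) λ_max = b/T = 2.898×10⁻³/2017 = 1.437×10⁻⁶ m = 1.44×10³ nm.
Area A = 29.8 cm² = 2.98×10⁻³ m².
(b) P = σAT⁴ = 5.670×10⁻⁸×2.98×10⁻³×(2017)⁴ = 2.80×10³ W.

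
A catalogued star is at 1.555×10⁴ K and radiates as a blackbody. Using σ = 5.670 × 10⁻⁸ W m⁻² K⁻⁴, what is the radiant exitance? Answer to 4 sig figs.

Stefan–Boltzmann: I = σT⁴ = 5.670×10⁻⁸ × (1.555×10⁴)⁴ = 3.315×10⁹ W/m².

I ≈ 3.315×10⁹ W/m²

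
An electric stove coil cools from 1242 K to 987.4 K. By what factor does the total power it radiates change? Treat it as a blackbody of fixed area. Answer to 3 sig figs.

P ∝ T⁴, so P₂/P₁ = (T₂/T₁)⁴ = (987.4/1242)⁴ = (0.795008)⁴ = 0.399.

P₂/P₁ ≈ 0.399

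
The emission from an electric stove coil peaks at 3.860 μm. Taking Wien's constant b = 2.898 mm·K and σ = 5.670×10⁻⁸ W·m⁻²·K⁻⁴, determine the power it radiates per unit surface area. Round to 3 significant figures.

Wien's law: T = b/λ_max = 2.898×10⁻³/3.860×10⁻⁶ = 750.777 K.
Then I = σT⁴ = 5.670×10⁻⁸×(750.777)⁴ = 1.80×10⁴ W/m².

I ≈ 1.80×10⁴ W/m²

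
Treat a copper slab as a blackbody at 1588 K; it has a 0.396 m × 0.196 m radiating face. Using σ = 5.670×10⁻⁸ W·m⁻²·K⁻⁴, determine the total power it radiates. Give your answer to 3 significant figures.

P ≈ 2.80×10⁴ W

Area A = 0.396 × 0.196 = 0.077616 m².
P = σAT⁴ = 5.670×10⁻⁸ × 0.077616 × (1588)⁴ = 2.80×10⁴ W.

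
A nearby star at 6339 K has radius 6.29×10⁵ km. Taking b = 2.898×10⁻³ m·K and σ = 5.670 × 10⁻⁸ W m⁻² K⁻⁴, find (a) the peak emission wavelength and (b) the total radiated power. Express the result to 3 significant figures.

(a) λ_max = b/T = 2.898×10⁻³/6339 = 4.572×10⁻⁷ m = 0.457 μm.
Surface area A = 4πR² = 4π(6.29×10⁸ m)² = 4.97177×10¹⁸ m².
(b) P = σAT⁴ = 5.670×10⁻⁸×4.97177×10¹⁸×(6339)⁴ = 4.55×10²⁶ W.

λ_max ≈ 0.457 μm; P ≈ 4.55×10²⁶ W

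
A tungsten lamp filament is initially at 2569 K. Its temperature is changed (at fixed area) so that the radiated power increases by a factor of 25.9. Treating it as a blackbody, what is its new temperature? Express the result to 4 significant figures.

T₂ ≈ 5795 K

P ∝ T⁴, so T₂/T₁ = (P₂/P₁)^(1/4) = (25.9)^(1/4) = 2.25593.
T₂ = 2569 × 2.25593 = 5795 K.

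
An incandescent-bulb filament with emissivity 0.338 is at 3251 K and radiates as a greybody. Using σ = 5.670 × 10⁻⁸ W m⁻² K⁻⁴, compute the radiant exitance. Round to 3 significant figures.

I ≈ 2.14×10⁶ W/m²

Stefan–Boltzmann: I = εσT⁴ = 0.338 × 5.670×10⁻⁸ × (3251)⁴ = 2.14×10⁶ W/m².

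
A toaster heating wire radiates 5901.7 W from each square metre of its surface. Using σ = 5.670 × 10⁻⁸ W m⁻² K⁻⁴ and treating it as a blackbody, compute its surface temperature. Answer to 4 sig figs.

I = σT⁴, so T = (I/σ)^(1/4) = (5901.7/(5.670×10⁻⁸))^(1/4) = 568.0 K.

T ≈ 568.0 K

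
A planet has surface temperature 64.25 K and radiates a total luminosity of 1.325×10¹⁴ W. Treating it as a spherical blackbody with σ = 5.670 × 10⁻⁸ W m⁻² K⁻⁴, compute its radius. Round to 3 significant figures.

L = 4πR²σT⁴ ⇒ R = √(L/(4πσT⁴)).
σT⁴ = 0.966219 W/m², so R = √(1.325×10¹⁴/(4π×0.966219)) = 3.30×10⁶ m.

R ≈ 3.30×10⁶ m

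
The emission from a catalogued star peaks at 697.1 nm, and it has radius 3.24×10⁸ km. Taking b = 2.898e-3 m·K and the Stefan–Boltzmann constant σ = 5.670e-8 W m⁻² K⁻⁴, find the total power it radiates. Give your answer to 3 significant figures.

Wien's law: T = b/λ_max = 2.898×10⁻³/6.971×10⁻⁷ = 4157.22 K.
Surface area A = 4πR² = 4π(3.24×10¹¹ m)² = 1.31917×10²⁴ m².
Then P = σAT⁴ = 5.670×10⁻⁸×1.31917×10²⁴×(4157.22)⁴ = 2.23×10³¹ W.

P ≈ 2.23×10³¹ W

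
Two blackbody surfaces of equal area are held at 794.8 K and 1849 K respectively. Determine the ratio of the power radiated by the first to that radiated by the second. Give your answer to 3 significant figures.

With equal areas, P₁/P₂ = (T₁/T₂)⁴ = (794.8/1849)⁴ = 0.0341.

P₁/P₂ ≈ 0.0341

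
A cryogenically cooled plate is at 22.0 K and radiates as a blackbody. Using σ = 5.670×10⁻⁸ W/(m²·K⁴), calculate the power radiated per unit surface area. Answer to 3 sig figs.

I ≈ 0.0133 W/m²

Stefan–Boltzmann: I = σT⁴ = 5.670×10⁻⁸ × (22.0)⁴ = 0.0133 W/m².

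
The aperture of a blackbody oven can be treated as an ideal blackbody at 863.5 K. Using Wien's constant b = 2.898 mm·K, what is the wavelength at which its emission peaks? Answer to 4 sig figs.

λ_max ≈ 3.356 μm

Wien's displacement law: λ_max = b/T = (2.898×10⁻³ m·K)/(863.5 K) = 3.3561×10⁻⁶ m.
That is 3.356 μm, in the infrared range.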